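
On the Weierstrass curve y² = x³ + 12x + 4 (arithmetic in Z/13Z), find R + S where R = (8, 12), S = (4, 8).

(8, 12) + (4, 8). λ = (8 - 12)/(4 - 8) ≡ 9/9 mod 13. 9⁻¹ ≡ 3 (mod 13) since 9·3 = 27 ≡ 1, so λ ≡ 1.
  x = λ² - 8 - 4 = 1 - 12 ≡ 2; y = λ·(8 - 2) - 12 ≡ 7. → (2, 7)

(2, 7)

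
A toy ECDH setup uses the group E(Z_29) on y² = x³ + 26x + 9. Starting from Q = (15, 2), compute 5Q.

Repeated addition: build up to 5Q.
2Q: tangent at (15, 2): λ = (3·15² + 26)/(2·2) ≡ 5/4. 4⁻¹ ≡ 22 (mod 29), so λ ≡ 5·22 ≡ 23.
  x = λ² - 15 - 15 = 529 - 30 ≡ 6; y = λ·(15 - 6) - 2 ≡ 2. → (6, 2)
3Q: (6, 2) + (15, 2). λ = (2 - 2)/(15 - 6) ≡ 0/9 mod 29. 9⁻¹ ≡ 13 (mod 29), so λ ≡ 0.
  x = λ² - 6 - 15 = 0 - 21 ≡ 8; y = λ·(6 - 8) - 2 ≡ 27. → (8, 27)
4Q: (8, 27) + (15, 2). λ = (2 - 27)/(15 - 8) ≡ 4/7 mod 29. 7⁻¹ ≡ 25 (mod 29) since 7·25 = 175 ≡ 1, so λ ≡ 13.
  x = λ² - 8 - 15 = 169 - 23 ≡ 1; y = λ·(8 - 1) - 27 ≡ 6. → (1, 6)
5Q: (1, 6) + (15, 2). λ = (2 - 6)/(15 - 1) ≡ 25/14 mod 29. 14⁻¹ ≡ 27 (mod 29) since 14·27 = 378 ≡ 1, so λ ≡ 8.
  x = λ² - 1 - 15 = 64 - 16 ≡ 19; y = λ·(1 - 19) - 6 ≡ 24. → (19, 24)

(19, 24)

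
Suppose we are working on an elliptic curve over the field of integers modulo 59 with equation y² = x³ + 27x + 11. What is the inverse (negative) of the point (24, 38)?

(24, 21)

-(24, 38) = (24, -38 mod 59) = (24, 21).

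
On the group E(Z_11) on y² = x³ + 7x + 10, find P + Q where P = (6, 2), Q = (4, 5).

(6, 9)

(6, 2) + (4, 5). λ = (5 - 2)/(4 - 6) ≡ 3/9 mod 11. 9⁻¹ ≡ 5 (mod 11), so λ ≡ 4.
  x = λ² - 6 - 4 = 16 - 10 ≡ 6; y = λ·(6 - 6) - 2 ≡ 9. → (6, 9)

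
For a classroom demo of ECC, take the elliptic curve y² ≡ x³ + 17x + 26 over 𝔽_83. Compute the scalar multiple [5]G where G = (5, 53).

Double-and-add on 5 = (101)₂. Start with G = (5, 53) for the leading 1-bit.
double: tangent at (5, 53): λ = (3·5² + 17)/(2·53) ≡ 9/23. 23⁻¹ ≡ 65 (mod 83), so λ ≡ 9·65 ≡ 4.
  x = λ² - 5 - 5 = 16 - 10 ≡ 6; y = λ·(5 - 6) - 53 ≡ 26. → (6, 26)
double: tangent at (6, 26): λ = (3·6² + 17)/(2·26) ≡ 42/52. 52⁻¹ ≡ 8 (mod 83) since 52·8 = 416 ≡ 1, so λ ≡ 42·8 ≡ 4.
  x = λ² - 6 - 6 = 16 - 12 ≡ 4; y = λ·(6 - 4) - 26 ≡ 65. → (4, 65)
add G: (4, 65) + (5, 53). λ = (53 - 65)/(5 - 4) ≡ 71/1 mod 83. 1⁻¹ ≡ 1 (mod 83), so λ ≡ 71.
  x = λ² - 4 - 5 = 5041 - 9 ≡ 52; y = λ·(4 - 52) - 65 ≡ 13. → (52, 13)

(52, 13)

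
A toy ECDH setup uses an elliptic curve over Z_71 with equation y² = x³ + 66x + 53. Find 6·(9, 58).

(57, 19)

Write P = (9, 58).
Repeated addition: build up to 6P.
2P: tangent at (9, 58): λ = (3·9² + 66)/(2·58) ≡ 25/45. 45⁻¹ ≡ 30 (mod 71) since 45·30 = 1350 ≡ 1, so λ ≡ 25·30 ≡ 40.
  x = λ² - 9 - 9 = 1600 - 18 ≡ 20; y = λ·(9 - 20) - 58 ≡ 70. → (20, 70)
3P: (20, 70) + (9, 58). λ = (58 - 70)/(9 - 20) ≡ 59/60 mod 71. 60⁻¹ ≡ 58 (mod 71), so λ ≡ 14.
  x = λ² - 20 - 9 = 196 - 29 ≡ 25; y = λ·(20 - 25) - 70 ≡ 2. → (25, 2)
4P: (25, 2) + (9, 58). λ = (58 - 2)/(9 - 25) ≡ 56/55 mod 71. 55⁻¹ ≡ 31 (mod 71), so λ ≡ 32.
  x = λ² - 25 - 9 = 1024 - 34 ≡ 67; y = λ·(25 - 67) - 2 ≡ 3. → (67, 3)
5P: (67, 3) + (9, 58). λ = (58 - 3)/(9 - 67) ≡ 55/13 mod 71. 13⁻¹ ≡ 11 (mod 71), so λ ≡ 37.
  x = λ² - 67 - 9 = 1369 - 76 ≡ 15; y = λ·(67 - 15) - 3 ≡ 4. → (15, 4)
6P: (15, 4) + (9, 58). λ = (58 - 4)/(9 - 15) ≡ 54/65 mod 71. 65⁻¹ ≡ 59 (mod 71) since 65·59 = 3835 ≡ 1, so λ ≡ 62.
  x = λ² - 15 - 9 = 3844 - 24 ≡ 57; y = λ·(15 - 57) - 4 ≡ 19. → (57, 19)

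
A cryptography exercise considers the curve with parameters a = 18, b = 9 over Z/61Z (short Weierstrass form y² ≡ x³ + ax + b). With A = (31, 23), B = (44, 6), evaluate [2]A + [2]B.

First 2A:
Repeated addition: build up to 2A.
2A: tangent at (31, 23): λ = (3·31² + 18)/(2·23) ≡ 34/46. 46⁻¹ ≡ 4 (mod 61), so λ ≡ 34·4 ≡ 14.
  x = λ² - 31 - 31 = 196 - 62 ≡ 12; y = λ·(31 - 12) - 23 ≡ 60. → (12, 60)
2A = (12, 60).
Next 2B:
Repeated addition: build up to 2B.
2B: tangent at (44, 6): λ = (3·44² + 18)/(2·6) ≡ 31/12. 12⁻¹ ≡ 56 (mod 61) since 12·56 = 672 ≡ 1, so λ ≡ 31·56 ≡ 28.
  x = λ² - 44 - 44 = 784 - 88 ≡ 25; y = λ·(44 - 25) - 6 ≡ 38. → (25, 38)
2B = (25, 38).
Finally 2A + 2B:
(12, 60) + (25, 38). λ = (38 - 60)/(25 - 12) ≡ 39/13 mod 61. 13⁻¹ ≡ 47 (mod 61) since 13·47 = 611 ≡ 1, so λ ≡ 3.
  x = λ² - 12 - 25 = 9 - 37 ≡ 33; y = λ·(12 - 33) - 60 ≡ 60. → (33, 60)

(33, 60)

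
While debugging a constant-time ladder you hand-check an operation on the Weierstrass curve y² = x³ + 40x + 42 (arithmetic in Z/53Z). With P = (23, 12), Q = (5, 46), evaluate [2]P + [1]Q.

(41, 31)

First 2P:
Repeated addition: build up to 2P.
2P: tangent at (23, 12): λ = (3·23² + 40)/(2·12) ≡ 37/24. 24⁻¹ ≡ 42 (mod 53) since 24·42 = 1008 ≡ 1, so λ ≡ 37·42 ≡ 17.
  x = λ² - 23 - 23 = 289 - 46 ≡ 31; y = λ·(23 - 31) - 12 ≡ 11. → (31, 11)
2P = (31, 11).
Finally 2P + Q:
(31, 11) + (5, 46). λ = (46 - 11)/(5 - 31) ≡ 35/27 mod 53. 27⁻¹ ≡ 2 (mod 53) since 27·2 = 54 ≡ 1, so λ ≡ 17.
  x = λ² - 31 - 5 = 289 - 36 ≡ 41; y = λ·(31 - 41) - 11 ≡ 31. → (41, 31)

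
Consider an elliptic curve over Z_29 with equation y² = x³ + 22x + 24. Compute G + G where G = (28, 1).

(6, 13)

tangent at (28, 1): λ = (3·28² + 22)/(2·1) ≡ 25/2. 2⁻¹ ≡ 15 (mod 29), so λ ≡ 25·15 ≡ 27.
  x = λ² - 28 - 28 = 729 - 56 ≡ 6; y = λ·(28 - 6) - 1 ≡ 13. → (6, 13)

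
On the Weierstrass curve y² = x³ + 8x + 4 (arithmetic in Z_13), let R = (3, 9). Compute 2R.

tangent at (3, 9): λ = (3·3² + 8)/(2·9) ≡ 9/5. 5⁻¹ ≡ 8 (mod 13), so λ ≡ 9·8 ≡ 7.
  x = λ² - 3 - 3 = 49 - 6 ≡ 4; y = λ·(3 - 4) - 9 ≡ 10. → (4, 10)

(4, 10)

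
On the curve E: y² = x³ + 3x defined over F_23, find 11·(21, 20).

Write P = (21, 20).
Repeated addition: build up to 11P.
2P: tangent at (21, 20): λ = (3·21² + 3)/(2·20) ≡ 15/17. 17⁻¹ ≡ 19 (mod 23) since 17·19 = 323 ≡ 1, so λ ≡ 15·19 ≡ 9.
  x = λ² - 21 - 21 = 81 - 42 ≡ 16; y = λ·(21 - 16) - 20 ≡ 2. → (16, 2)
3P: (16, 2) + (21, 20). λ = (20 - 2)/(21 - 16) ≡ 18/5 mod 23. 5⁻¹ ≡ 14 (mod 23) since 5·14 = 70 ≡ 1, so λ ≡ 22.
  x = λ² - 16 - 21 = 484 - 37 ≡ 10; y = λ·(16 - 10) - 2 ≡ 15. → (10, 15)
4P: (10, 15) + (21, 20). λ = (20 - 15)/(21 - 10) ≡ 5/11 mod 23. 11⁻¹ ≡ 21 (mod 23), so λ ≡ 13.
  x = λ² - 10 - 21 = 169 - 31 ≡ 0; y = λ·(10 - 0) - 15 ≡ 0. → (0, 0)
5P: (0, 0) + (21, 20). λ = (20 - 0)/(21 - 0) ≡ 20/21 mod 23. 21⁻¹ ≡ 11 (mod 23) since 21·11 = 231 ≡ 1, so λ ≡ 13.
  x = λ² - 0 - 21 = 169 - 21 ≡ 10; y = λ·(0 - 10) - 0 ≡ 8. → (10, 8)
6P: (10, 8) + (21, 20). λ = (20 - 8)/(21 - 10) ≡ 12/11 mod 23. 11⁻¹ ≡ 21 (mod 23), so λ ≡ 22.
  x = λ² - 10 - 21 = 484 - 31 ≡ 16; y = λ·(10 - 16) - 8 ≡ 21. → (16, 21)
7P: (16, 21) + (21, 20). λ = (20 - 21)/(21 - 16) ≡ 22/5 mod 23. 5⁻¹ ≡ 14 (mod 23) since 5·14 = 70 ≡ 1, so λ ≡ 9.
  x = λ² - 16 - 21 = 81 - 37 ≡ 21; y = λ·(16 - 21) - 21 ≡ 3. → (21, 3)
8P: (21, 3) + (21, 20): same x and y₁ ≡ -y₂, so the sum is 𝒪.
9P: 𝒪 + (21, 20) = (21, 20) (identity).
10P: tangent at (21, 20): λ = (3·21² + 3)/(2·20) ≡ 15/17. 17⁻¹ ≡ 19 (mod 23), so λ ≡ 15·19 ≡ 9.
  x = λ² - 21 - 21 = 81 - 42 ≡ 16; y = λ·(21 - 16) - 20 ≡ 2. → (16, 2)
11P: (16, 2) + (21, 20). λ = (20 - 2)/(21 - 16) ≡ 18/5 mod 23. 5⁻¹ ≡ 14 (mod 23), so λ ≡ 22.
  x = λ² - 16 - 21 = 484 - 37 ≡ 10; y = λ·(16 - 10) - 2 ≡ 15. → (10, 15)

(10, 15)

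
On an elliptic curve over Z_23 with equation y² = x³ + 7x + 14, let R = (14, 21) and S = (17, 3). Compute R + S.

(5, 17)

(14, 21) + (17, 3). λ = (3 - 21)/(17 - 14) ≡ 5/3 mod 23. 3⁻¹ ≡ 8 (mod 23) since 3·8 = 24 ≡ 1, so λ ≡ 17.
  x = λ² - 14 - 17 = 289 - 31 ≡ 5; y = λ·(14 - 5) - 21 ≡ 17. → (5, 17)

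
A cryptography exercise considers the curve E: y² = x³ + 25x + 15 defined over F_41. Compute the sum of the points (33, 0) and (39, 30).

(35, 31)

(33, 0) + (39, 30). λ = (30 - 0)/(39 - 33) ≡ 30/6 mod 41. 6⁻¹ ≡ 7 (mod 41), so λ ≡ 5.
  x = λ² - 33 - 39 = 25 - 72 ≡ 35; y = λ·(33 - 35) - 0 ≡ 31. → (35, 31)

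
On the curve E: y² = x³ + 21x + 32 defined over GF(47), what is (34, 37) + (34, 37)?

tangent at (34, 37): λ = (3·34² + 21)/(2·37) ≡ 11/27. 27⁻¹ ≡ 7 (mod 47) since 27·7 = 189 ≡ 1, so λ ≡ 11·7 ≡ 30.
  x = λ² - 34 - 34 = 900 - 68 ≡ 33; y = λ·(34 - 33) - 37 ≡ 40. → (33, 40)

(33, 40)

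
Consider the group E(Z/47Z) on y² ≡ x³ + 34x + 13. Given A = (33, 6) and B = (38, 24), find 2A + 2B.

First 2A:
Repeated addition: build up to 2A.
2A: tangent at (33, 6): λ = (3·33² + 34)/(2·6) ≡ 11/12. 12⁻¹ ≡ 4 (mod 47), so λ ≡ 11·4 ≡ 44.
  x = λ² - 33 - 33 = 1936 - 66 ≡ 37; y = λ·(33 - 37) - 6 ≡ 6. → (37, 6)
2A = (37, 6).
Next 2B:
Repeated addition: build up to 2B.
2B: tangent at (38, 24): λ = (3·38² + 34)/(2·24) ≡ 42/1. 1⁻¹ ≡ 1 (mod 47) since 1·1 = 1 ≡ 1, so λ ≡ 42·1 ≡ 42.
  x = λ² - 38 - 38 = 1764 - 76 ≡ 43; y = λ·(38 - 43) - 24 ≡ 1. → (43, 1)
2B = (43, 1).
Finally 2A + 2B:
(37, 6) + (43, 1). λ = (1 - 6)/(43 - 37) ≡ 42/6 mod 47. 6⁻¹ ≡ 8 (mod 47), so λ ≡ 7.
  x = λ² - 37 - 43 = 49 - 80 ≡ 16; y = λ·(37 - 16) - 6 ≡ 0. → (16, 0)

(16, 0)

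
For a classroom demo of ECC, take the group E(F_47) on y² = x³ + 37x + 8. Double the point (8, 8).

(26, 34)

tangent at (8, 8): λ = (3·8² + 37)/(2·8) ≡ 41/16. 16⁻¹ ≡ 3 (mod 47), so λ ≡ 41·3 ≡ 29.
  x = λ² - 8 - 8 = 841 - 16 ≡ 26; y = λ·(8 - 26) - 8 ≡ 34. → (26, 34)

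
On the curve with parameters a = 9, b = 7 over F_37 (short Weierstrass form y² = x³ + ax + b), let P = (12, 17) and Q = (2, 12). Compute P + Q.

(12, 17) + (2, 12). λ = (12 - 17)/(2 - 12) ≡ 32/27 mod 37. 27⁻¹ ≡ 11 (mod 37), so λ ≡ 19.
  x = λ² - 12 - 2 = 361 - 14 ≡ 14; y = λ·(12 - 14) - 17 ≡ 19. → (14, 19)

(14, 19)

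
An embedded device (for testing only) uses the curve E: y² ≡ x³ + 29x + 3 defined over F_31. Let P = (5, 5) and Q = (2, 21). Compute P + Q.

(5, 5) + (2, 21). λ = (21 - 5)/(2 - 5) ≡ 16/28 mod 31. 28⁻¹ ≡ 10 (mod 31) since 28·10 = 280 ≡ 1, so λ ≡ 5.
  x = λ² - 5 - 2 = 25 - 7 ≡ 18; y = λ·(5 - 18) - 5 ≡ 23. → (18, 23)

(18, 23)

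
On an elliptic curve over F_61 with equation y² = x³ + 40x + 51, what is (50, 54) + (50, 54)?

tangent at (50, 54): λ = (3·50² + 40)/(2·54) ≡ 37/47. 47⁻¹ ≡ 13 (mod 61) since 47·13 = 611 ≡ 1, so λ ≡ 37·13 ≡ 54.
  x = λ² - 50 - 50 = 2916 - 100 ≡ 10; y = λ·(50 - 10) - 54 ≡ 32. → (10, 32)

(10, 32)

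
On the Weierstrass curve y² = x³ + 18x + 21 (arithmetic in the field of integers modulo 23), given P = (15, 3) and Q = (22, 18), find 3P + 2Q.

(15, 20)

First 3P:
Repeated addition: build up to 3P.
2P: tangent at (15, 3): λ = (3·15² + 18)/(2·3) ≡ 3/6. 6⁻¹ ≡ 4 (mod 23), so λ ≡ 3·4 ≡ 12.
  x = λ² - 15 - 15 = 144 - 30 ≡ 22; y = λ·(15 - 22) - 3 ≡ 5. → (22, 5)
3P: (22, 5) + (15, 3). λ = (3 - 5)/(15 - 22) ≡ 21/16 mod 23. 16⁻¹ ≡ 13 (mod 23), so λ ≡ 20.
  x = λ² - 22 - 15 = 400 - 37 ≡ 18; y = λ·(22 - 18) - 5 ≡ 6. → (18, 6)
3P = (18, 6).
Next 2Q:
Repeated addition: build up to 2Q.
2Q: tangent at (22, 18): λ = (3·22² + 18)/(2·18) ≡ 21/13. 13⁻¹ ≡ 16 (mod 23) since 13·16 = 208 ≡ 1, so λ ≡ 21·16 ≡ 14.
  x = λ² - 22 - 22 = 196 - 44 ≡ 14; y = λ·(22 - 14) - 18 ≡ 2. → (14, 2)
2Q = (14, 2).
Finally 3P + 2Q:
(18, 6) + (14, 2). λ = (2 - 6)/(14 - 18) ≡ 19/19 mod 23. 19⁻¹ ≡ 17 (mod 23) since 19·17 = 323 ≡ 1, so λ ≡ 1.
  x = λ² - 18 - 14 = 1 - 32 ≡ 15; y = λ·(18 - 15) - 6 ≡ 20. → (15, 20)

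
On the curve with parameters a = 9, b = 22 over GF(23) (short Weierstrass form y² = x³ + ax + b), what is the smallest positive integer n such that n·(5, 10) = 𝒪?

9

2P: tangent at (5, 10): λ = (3·5² + 9)/(2·10) ≡ 15/20. 20⁻¹ ≡ 15 (mod 23), so λ ≡ 15·15 ≡ 18.
  x = λ² - 5 - 5 = 324 - 10 ≡ 15; y = λ·(5 - 15) - 10 ≡ 17. → (15, 17)
3P: (15, 17) + (5, 10). λ = (10 - 17)/(5 - 15) ≡ 16/13 mod 23. 13⁻¹ ≡ 16 (mod 23) since 13·16 = 208 ≡ 1, so λ ≡ 3.
  x = λ² - 15 - 5 = 9 - 20 ≡ 12; y = λ·(15 - 12) - 17 ≡ 15. → (12, 15)
4P: (12, 15) + (5, 10). λ = (10 - 15)/(5 - 12) ≡ 18/16 mod 23. 16⁻¹ ≡ 13 (mod 23) since 16·13 = 208 ≡ 1, so λ ≡ 4.
  x = λ² - 12 - 5 = 16 - 17 ≡ 22; y = λ·(12 - 22) - 15 ≡ 14. → (22, 14)
5P: (22, 14) + (5, 10). λ = (10 - 14)/(5 - 22) ≡ 19/6 mod 23. 6⁻¹ ≡ 4 (mod 23), so λ ≡ 7.
  x = λ² - 22 - 5 = 49 - 27 ≡ 22; y = λ·(22 - 22) - 14 ≡ 9. → (22, 9)
6P: (22, 9) + (5, 10). λ = (10 - 9)/(5 - 22) ≡ 1/6 mod 23. 6⁻¹ ≡ 4 (mod 23), so λ ≡ 4.
  x = λ² - 22 - 5 = 16 - 27 ≡ 12; y = λ·(22 - 12) - 9 ≡ 8. → (12, 8)
7P: (12, 8) + (5, 10). λ = (10 - 8)/(5 - 12) ≡ 2/16 mod 23. 16⁻¹ ≡ 13 (mod 23) since 16·13 = 208 ≡ 1, so λ ≡ 3.
  x = λ² - 12 - 5 = 9 - 17 ≡ 15; y = λ·(12 - 15) - 8 ≡ 6. → (15, 6)
8P: (15, 6) + (5, 10). λ = (10 - 6)/(5 - 15) ≡ 4/13 mod 23. 13⁻¹ ≡ 16 (mod 23) since 13·16 = 208 ≡ 1, so λ ≡ 18.
  x = λ² - 15 - 5 = 324 - 20 ≡ 5; y = λ·(15 - 5) - 6 ≡ 13. → (5, 13)
9P: (5, 13) + (5, 10): same x and y₁ ≡ -y₂, so the sum is 𝒪.
9P = 𝒪, so the order is 9.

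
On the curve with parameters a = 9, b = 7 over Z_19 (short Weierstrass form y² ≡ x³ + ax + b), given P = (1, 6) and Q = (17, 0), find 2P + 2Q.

First 2P:
Repeated addition: build up to 2P.
2P: tangent at (1, 6): λ = (3·1² + 9)/(2·6) ≡ 12/12. 12⁻¹ ≡ 8 (mod 19), so λ ≡ 12·8 ≡ 1.
  x = λ² - 1 - 1 = 1 - 2 ≡ 18; y = λ·(1 - 18) - 6 ≡ 15. → (18, 15)
2P = (18, 15).
Next 2Q:
Repeated addition: build up to 2Q.
2Q: (17, 0) + (17, 0): same x and y₁ ≡ -y₂, so the sum is O.
2Q = O.
Finally 2P + 2Q:
(18, 15) + O = (18, 15) (identity).

(18, 15)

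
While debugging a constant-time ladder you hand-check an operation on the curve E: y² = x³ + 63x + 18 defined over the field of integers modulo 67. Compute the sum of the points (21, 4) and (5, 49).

(21, 4) + (5, 49). λ = (49 - 4)/(5 - 21) ≡ 45/51 mod 67. 51⁻¹ ≡ 46 (mod 67), so λ ≡ 60.
  x = λ² - 21 - 5 = 3600 - 26 ≡ 23; y = λ·(21 - 23) - 4 ≡ 10. → (23, 10)

(23, 10)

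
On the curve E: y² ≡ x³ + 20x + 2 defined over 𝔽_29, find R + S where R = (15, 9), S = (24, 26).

(15, 9) + (24, 26). λ = (26 - 9)/(24 - 15) ≡ 17/9 mod 29. 9⁻¹ ≡ 13 (mod 29) since 9·13 = 117 ≡ 1, so λ ≡ 18.
  x = λ² - 15 - 24 = 324 - 39 ≡ 24; y = λ·(15 - 24) - 9 ≡ 3. → (24, 3)

(24, 3)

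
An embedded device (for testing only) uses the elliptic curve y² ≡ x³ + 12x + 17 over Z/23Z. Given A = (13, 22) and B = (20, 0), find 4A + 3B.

(9, 7)

First 4A:
Repeated addition: build up to 4A.
2A: tangent at (13, 22): λ = (3·13² + 12)/(2·22) ≡ 13/21. 21⁻¹ ≡ 11 (mod 23), so λ ≡ 13·11 ≡ 5.
  x = λ² - 13 - 13 = 25 - 26 ≡ 22; y = λ·(13 - 22) - 22 ≡ 2. → (22, 2)
3A: (22, 2) + (13, 22). λ = (22 - 2)/(13 - 22) ≡ 20/14 mod 23. 14⁻¹ ≡ 5 (mod 23) since 14·5 = 70 ≡ 1, so λ ≡ 8.
  x = λ² - 22 - 13 = 64 - 35 ≡ 6; y = λ·(22 - 6) - 2 ≡ 11. → (6, 11)
4A: (6, 11) + (13, 22). λ = (22 - 11)/(13 - 6) ≡ 11/7 mod 23. 7⁻¹ ≡ 10 (mod 23), so λ ≡ 18.
  x = λ² - 6 - 13 = 324 - 19 ≡ 6; y = λ·(6 - 6) - 11 ≡ 12. → (6, 12)
4A = (6, 12).
Next 3B:
Repeated addition: build up to 3B.
2B: (20, 0) + (20, 0): same x and y₁ ≡ -y₂, so the sum is O.
3B: O + (20, 0) = (20, 0) (identity).
3B = (20, 0).
Finally 4A + 3B:
(6, 12) + (20, 0). λ = (0 - 12)/(20 - 6) ≡ 11/14 mod 23. 14⁻¹ ≡ 5 (mod 23), so λ ≡ 9.
  x = λ² - 6 - 20 = 81 - 26 ≡ 9; y = λ·(6 - 9) - 12 ≡ 7. → (9, 7)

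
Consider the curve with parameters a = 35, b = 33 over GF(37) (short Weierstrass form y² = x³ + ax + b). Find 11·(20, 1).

Write P = (20, 1).
Repeated addition: build up to 11P.
2P: tangent at (20, 1): λ = (3·20² + 35)/(2·1) ≡ 14/2. 2⁻¹ ≡ 19 (mod 37) since 2·19 = 38 ≡ 1, so λ ≡ 14·19 ≡ 7.
  x = λ² - 20 - 20 = 49 - 40 ≡ 9; y = λ·(20 - 9) - 1 ≡ 2. → (9, 2)
3P: (9, 2) + (20, 1). λ = (1 - 2)/(20 - 9) ≡ 36/11 mod 37. 11⁻¹ ≡ 27 (mod 37), so λ ≡ 10.
  x = λ² - 9 - 20 = 100 - 29 ≡ 34; y = λ·(9 - 34) - 2 ≡ 7. → (34, 7)
4P: (34, 7) + (20, 1). λ = (1 - 7)/(20 - 34) ≡ 31/23 mod 37. 23⁻¹ ≡ 29 (mod 37), so λ ≡ 11.
  x = λ² - 34 - 20 = 121 - 54 ≡ 30; y = λ·(34 - 30) - 7 ≡ 0. → (30, 0)
5P: (30, 0) + (20, 1). λ = (1 - 0)/(20 - 30) ≡ 1/27 mod 37. 27⁻¹ ≡ 11 (mod 37), so λ ≡ 11.
  x = λ² - 30 - 20 = 121 - 50 ≡ 34; y = λ·(30 - 34) - 0 ≡ 30. → (34, 30)
6P: (34, 30) + (20, 1). λ = (1 - 30)/(20 - 34) ≡ 8/23 mod 37. 23⁻¹ ≡ 29 (mod 37), so λ ≡ 10.
  x = λ² - 34 - 20 = 100 - 54 ≡ 9; y = λ·(34 - 9) - 30 ≡ 35. → (9, 35)
7P: (9, 35) + (20, 1). λ = (1 - 35)/(20 - 9) ≡ 3/11 mod 37. 11⁻¹ ≡ 27 (mod 37) since 11·27 = 297 ≡ 1, so λ ≡ 7.
  x = λ² - 9 - 20 = 49 - 29 ≡ 20; y = λ·(9 - 20) - 35 ≡ 36. → (20, 36)
8P: (20, 36) + (20, 1): same x and y₁ ≡ -y₂, so the sum is 𝒪.
9P: 𝒪 + (20, 1) = (20, 1) (identity).
10P: tangent at (20, 1): λ = (3·20² + 35)/(2·1) ≡ 14/2. 2⁻¹ ≡ 19 (mod 37), so λ ≡ 14·19 ≡ 7.
  x = λ² - 20 - 20 = 49 - 40 ≡ 9; y = λ·(20 - 9) - 1 ≡ 2. → (9, 2)
11P: (9, 2) + (20, 1). λ = (1 - 2)/(20 - 9) ≡ 36/11 mod 37. 11⁻¹ ≡ 27 (mod 37) since 11·27 = 297 ≡ 1, so λ ≡ 10.
  x = λ² - 9 - 20 = 100 - 29 ≡ 34; y = λ·(9 - 34) - 2 ≡ 7. → (34, 7)

(34, 7)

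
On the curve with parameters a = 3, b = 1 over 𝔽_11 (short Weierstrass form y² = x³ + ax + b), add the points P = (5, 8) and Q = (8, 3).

(2, 9)

(5, 8) + (8, 3). λ = (3 - 8)/(8 - 5) ≡ 6/3 mod 11. 3⁻¹ ≡ 4 (mod 11) since 3·4 = 12 ≡ 1, so λ ≡ 2.
  x = λ² - 5 - 8 = 4 - 13 ≡ 2; y = λ·(5 - 2) - 8 ≡ 9. → (2, 9)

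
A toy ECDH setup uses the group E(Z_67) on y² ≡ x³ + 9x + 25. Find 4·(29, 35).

Write Q = (29, 35).
Double-and-add on 4 = (100)₂. Start with Q = (29, 35) for the leading 1-bit.
double: tangent at (29, 35): λ = (3·29² + 9)/(2·35) ≡ 53/3. 3⁻¹ ≡ 45 (mod 67) since 3·45 = 135 ≡ 1, so λ ≡ 53·45 ≡ 40.
  x = λ² - 29 - 29 = 1600 - 58 ≡ 1; y = λ·(29 - 1) - 35 ≡ 13. → (1, 13)
double: tangent at (1, 13): λ = (3·1² + 9)/(2·13) ≡ 12/26. 26⁻¹ ≡ 49 (mod 67) since 26·49 = 1274 ≡ 1, so λ ≡ 12·49 ≡ 52.
  x = λ² - 1 - 1 = 2704 - 2 ≡ 22; y = λ·(1 - 22) - 13 ≡ 34. → (22, 34)

(22, 34)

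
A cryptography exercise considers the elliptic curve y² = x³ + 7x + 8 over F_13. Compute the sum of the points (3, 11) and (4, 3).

(5, 5)

(3, 11) + (4, 3). λ = (3 - 11)/(4 - 3) ≡ 5/1 mod 13. 1⁻¹ ≡ 1 (mod 13), so λ ≡ 5.
  x = λ² - 3 - 4 = 25 - 7 ≡ 5; y = λ·(3 - 5) - 11 ≡ 5. → (5, 5)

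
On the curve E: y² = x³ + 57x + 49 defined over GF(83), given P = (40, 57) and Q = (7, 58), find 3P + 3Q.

(36, 77)

First 3P:
Repeated addition: build up to 3P.
2P: tangent at (40, 57): λ = (3·40² + 57)/(2·57) ≡ 43/31. 31⁻¹ ≡ 75 (mod 83) since 31·75 = 2325 ≡ 1, so λ ≡ 43·75 ≡ 71.
  x = λ² - 40 - 40 = 5041 - 80 ≡ 64; y = λ·(40 - 64) - 57 ≡ 65. → (64, 65)
3P: (64, 65) + (40, 57). λ = (57 - 65)/(40 - 64) ≡ 75/59 mod 83. 59⁻¹ ≡ 38 (mod 83) since 59·38 = 2242 ≡ 1, so λ ≡ 28.
  x = λ² - 64 - 40 = 784 - 104 ≡ 16; y = λ·(64 - 16) - 65 ≡ 34. → (16, 34)
3P = (16, 34).
Next 3Q:
Repeated addition: build up to 3Q.
2Q: tangent at (7, 58): λ = (3·7² + 57)/(2·58) ≡ 38/33. 33⁻¹ ≡ 78 (mod 83), so λ ≡ 38·78 ≡ 59.
  x = λ² - 7 - 7 = 3481 - 14 ≡ 64; y = λ·(7 - 64) - 58 ≡ 65. → (64, 65)
3Q: (64, 65) + (7, 58). λ = (58 - 65)/(7 - 64) ≡ 76/26 mod 83. 26⁻¹ ≡ 16 (mod 83) since 26·16 = 416 ≡ 1, so λ ≡ 54.
  x = λ² - 64 - 7 = 2916 - 71 ≡ 23; y = λ·(64 - 23) - 65 ≡ 74. → (23, 74)
3Q = (23, 74).
Finally 3P + 3Q:
(16, 34) + (23, 74). λ = (74 - 34)/(23 - 16) ≡ 40/7 mod 83. 7⁻¹ ≡ 12 (mod 83), so λ ≡ 65.
  x = λ² - 16 - 23 = 4225 - 39 ≡ 36; y = λ·(16 - 36) - 34 ≡ 77. → (36, 77)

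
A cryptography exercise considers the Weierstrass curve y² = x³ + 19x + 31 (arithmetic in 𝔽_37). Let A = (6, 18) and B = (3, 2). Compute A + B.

(3, 35)

(6, 18) + (3, 2). λ = (2 - 18)/(3 - 6) ≡ 21/34 mod 37. 34⁻¹ ≡ 12 (mod 37) since 34·12 = 408 ≡ 1, so λ ≡ 30.
  x = λ² - 6 - 3 = 900 - 9 ≡ 3; y = λ·(6 - 3) - 18 ≡ 35. → (3, 35)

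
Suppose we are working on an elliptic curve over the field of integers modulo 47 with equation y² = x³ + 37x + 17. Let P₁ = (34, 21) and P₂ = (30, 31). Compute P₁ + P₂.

(34, 21) + (30, 31). λ = (31 - 21)/(30 - 34) ≡ 10/43 mod 47. 43⁻¹ ≡ 35 (mod 47), so λ ≡ 21.
  x = λ² - 34 - 30 = 441 - 64 ≡ 1; y = λ·(34 - 1) - 21 ≡ 14. → (1, 14)

(1, 14)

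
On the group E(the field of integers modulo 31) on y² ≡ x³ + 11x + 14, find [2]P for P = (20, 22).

tangent at (20, 22): λ = (3·20² + 11)/(2·22) ≡ 2/13. 13⁻¹ ≡ 12 (mod 31) since 13·12 = 156 ≡ 1, so λ ≡ 2·12 ≡ 24.
  x = λ² - 20 - 20 = 576 - 40 ≡ 9; y = λ·(20 - 9) - 22 ≡ 25. → (9, 25)

(9, 25)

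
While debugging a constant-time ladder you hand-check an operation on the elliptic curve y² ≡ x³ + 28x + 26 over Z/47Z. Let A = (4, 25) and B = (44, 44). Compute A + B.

(15, 25)

(4, 25) + (44, 44). λ = (44 - 25)/(44 - 4) ≡ 19/40 mod 47. 40⁻¹ ≡ 20 (mod 47), so λ ≡ 4.
  x = λ² - 4 - 44 = 16 - 48 ≡ 15; y = λ·(4 - 15) - 25 ≡ 25. → (15, 25)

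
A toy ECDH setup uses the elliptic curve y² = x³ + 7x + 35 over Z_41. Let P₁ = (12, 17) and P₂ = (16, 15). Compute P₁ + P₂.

(3, 40)

(12, 17) + (16, 15). λ = (15 - 17)/(16 - 12) ≡ 39/4 mod 41. 4⁻¹ ≡ 31 (mod 41), so λ ≡ 20.
  x = λ² - 12 - 16 = 400 - 28 ≡ 3; y = λ·(12 - 3) - 17 ≡ 40. → (3, 40)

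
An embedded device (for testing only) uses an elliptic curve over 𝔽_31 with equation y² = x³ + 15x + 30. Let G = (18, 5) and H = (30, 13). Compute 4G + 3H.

(23, 7)

First 4G:
Repeated addition: build up to 4G.
2G: tangent at (18, 5): λ = (3·18² + 15)/(2·5) ≡ 26/10. 10⁻¹ ≡ 28 (mod 31) since 10·28 = 280 ≡ 1, so λ ≡ 26·28 ≡ 15.
  x = λ² - 18 - 18 = 225 - 36 ≡ 3; y = λ·(18 - 3) - 5 ≡ 3. → (3, 3)
3G: (3, 3) + (18, 5). λ = (5 - 3)/(18 - 3) ≡ 2/15 mod 31. 15⁻¹ ≡ 29 (mod 31) since 15·29 = 435 ≡ 1, so λ ≡ 27.
  x = λ² - 3 - 18 = 729 - 21 ≡ 26; y = λ·(3 - 26) - 3 ≡ 27. → (26, 27)
4G: (26, 27) + (18, 5). λ = (5 - 27)/(18 - 26) ≡ 9/23 mod 31. 23⁻¹ ≡ 27 (mod 31), so λ ≡ 26.
  x = λ² - 26 - 18 = 676 - 44 ≡ 12; y = λ·(26 - 12) - 27 ≡ 27. → (12, 27)
4G = (12, 27).
Next 3H:
Repeated addition: build up to 3H.
2H: tangent at (30, 13): λ = (3·30² + 15)/(2·13) ≡ 18/26. 26⁻¹ ≡ 6 (mod 31) since 26·6 = 156 ≡ 1, so λ ≡ 18·6 ≡ 15.
  x = λ² - 30 - 30 = 225 - 60 ≡ 10; y = λ·(30 - 10) - 13 ≡ 8. → (10, 8)
3H: (10, 8) + (30, 13). λ = (13 - 8)/(30 - 10) ≡ 5/20 mod 31. 20⁻¹ ≡ 14 (mod 31), so λ ≡ 8.
  x = λ² - 10 - 30 = 64 - 40 ≡ 24; y = λ·(10 - 24) - 8 ≡ 4. → (24, 4)
3H = (24, 4).
Finally 4G + 3H:
(12, 27) + (24, 4). λ = (4 - 27)/(24 - 12) ≡ 8/12 mod 31. 12⁻¹ ≡ 13 (mod 31), so λ ≡ 11.
  x = λ² - 12 - 24 = 121 - 36 ≡ 23; y = λ·(12 - 23) - 27 ≡ 7. → (23, 7)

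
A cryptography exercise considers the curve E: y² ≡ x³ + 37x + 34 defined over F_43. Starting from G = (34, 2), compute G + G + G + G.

Double-and-add on 4 = (100)₂. Start with G = (34, 2) for the leading 1-bit.
double: tangent at (34, 2): λ = (3·34² + 37)/(2·2) ≡ 22/4. 4⁻¹ ≡ 11 (mod 43) since 4·11 = 44 ≡ 1, so λ ≡ 22·11 ≡ 27.
  x = λ² - 34 - 34 = 729 - 68 ≡ 16; y = λ·(34 - 16) - 2 ≡ 11. → (16, 11)
double: tangent at (16, 11): λ = (3·16² + 37)/(2·11) ≡ 31/22. 22⁻¹ ≡ 2 (mod 43) since 22·2 = 44 ≡ 1, so λ ≡ 31·2 ≡ 19.
  x = λ² - 16 - 16 = 361 - 32 ≡ 28; y = λ·(16 - 28) - 11 ≡ 19. → (28, 19)

(28, 19)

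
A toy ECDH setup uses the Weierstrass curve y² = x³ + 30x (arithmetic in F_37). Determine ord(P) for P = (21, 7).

10

2P: tangent at (21, 7): λ = (3·21² + 30)/(2·7) ≡ 21/14. 14⁻¹ ≡ 8 (mod 37) since 14·8 = 112 ≡ 1, so λ ≡ 21·8 ≡ 20.
  x = λ² - 21 - 21 = 400 - 42 ≡ 25; y = λ·(21 - 25) - 7 ≡ 24. → (25, 24)
3P: (25, 24) + (21, 7). λ = (7 - 24)/(21 - 25) ≡ 20/33 mod 37. 33⁻¹ ≡ 9 (mod 37), so λ ≡ 32.
  x = λ² - 25 - 21 = 1024 - 46 ≡ 16; y = λ·(25 - 16) - 24 ≡ 5. → (16, 5)
4P: (16, 5) + (21, 7). λ = (7 - 5)/(21 - 16) ≡ 2/5 mod 37. 5⁻¹ ≡ 15 (mod 37), so λ ≡ 30.
  x = λ² - 16 - 21 = 900 - 37 ≡ 12; y = λ·(16 - 12) - 5 ≡ 4. → (12, 4)
5P: (12, 4) + (21, 7). λ = (7 - 4)/(21 - 12) ≡ 3/9 mod 37. 9⁻¹ ≡ 33 (mod 37), so λ ≡ 25.
  x = λ² - 12 - 21 = 625 - 33 ≡ 0; y = λ·(12 - 0) - 4 ≡ 0. → (0, 0)
6P: (0, 0) + (21, 7). λ = (7 - 0)/(21 - 0) ≡ 7/21 mod 37. 21⁻¹ ≡ 30 (mod 37) since 21·30 = 630 ≡ 1, so λ ≡ 25.
  x = λ² - 0 - 21 = 625 - 21 ≡ 12; y = λ·(0 - 12) - 0 ≡ 33. → (12, 33)
7P: (12, 33) + (21, 7). λ = (7 - 33)/(21 - 12) ≡ 11/9 mod 37. 9⁻¹ ≡ 33 (mod 37) since 9·33 = 297 ≡ 1, so λ ≡ 30.
  x = λ² - 12 - 21 = 900 - 33 ≡ 16; y = λ·(12 - 16) - 33 ≡ 32. → (16, 32)
8P: (16, 32) + (21, 7). λ = (7 - 32)/(21 - 16) ≡ 12/5 mod 37. 5⁻¹ ≡ 15 (mod 37), so λ ≡ 32.
  x = λ² - 16 - 21 = 1024 - 37 ≡ 25; y = λ·(16 - 25) - 32 ≡ 13. → (25, 13)
9P: (25, 13) + (21, 7). λ = (7 - 13)/(21 - 25) ≡ 31/33 mod 37. 33⁻¹ ≡ 9 (mod 37), so λ ≡ 20.
  x = λ² - 25 - 21 = 400 - 46 ≡ 21; y = λ·(25 - 21) - 13 ≡ 30. → (21, 30)
10P: (21, 30) + (21, 7): same x and y₁ ≡ -y₂, so the sum is O.
10P = O, so the order is 10.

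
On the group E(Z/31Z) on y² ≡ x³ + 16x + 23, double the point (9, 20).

tangent at (9, 20): λ = (3·9² + 16)/(2·20) ≡ 11/9. 9⁻¹ ≡ 7 (mod 31), so λ ≡ 11·7 ≡ 15.
  x = λ² - 9 - 9 = 225 - 18 ≡ 21; y = λ·(9 - 21) - 20 ≡ 17. → (21, 17)

(21, 17)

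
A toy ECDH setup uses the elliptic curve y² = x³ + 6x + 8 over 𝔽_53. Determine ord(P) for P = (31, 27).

3

2P: tangent at (31, 27): λ = (3·31² + 6)/(2·27) ≡ 27/1. 1⁻¹ ≡ 1 (mod 53), so λ ≡ 27·1 ≡ 27.
  x = λ² - 31 - 31 = 729 - 62 ≡ 31; y = λ·(31 - 31) - 27 ≡ 26. → (31, 26)
3P: (31, 26) + (31, 27): same x and y₁ ≡ -y₂, so the sum is O.
3P = O, so the order is 3.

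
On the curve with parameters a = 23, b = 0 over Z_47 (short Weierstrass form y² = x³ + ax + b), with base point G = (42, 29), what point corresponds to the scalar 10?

Repeated addition: build up to 10G.
2G: tangent at (42, 29): λ = (3·42² + 23)/(2·29) ≡ 4/11. 11⁻¹ ≡ 30 (mod 47), so λ ≡ 4·30 ≡ 26.
  x = λ² - 42 - 42 = 676 - 84 ≡ 28; y = λ·(42 - 28) - 29 ≡ 6. → (28, 6)
3G: (28, 6) + (42, 29). λ = (29 - 6)/(42 - 28) ≡ 23/14 mod 47. 14⁻¹ ≡ 37 (mod 47) since 14·37 = 518 ≡ 1, so λ ≡ 5.
  x = λ² - 28 - 42 = 25 - 70 ≡ 2; y = λ·(28 - 2) - 6 ≡ 30. → (2, 30)
4G: (2, 30) + (42, 29). λ = (29 - 30)/(42 - 2) ≡ 46/40 mod 47. 40⁻¹ ≡ 20 (mod 47), so λ ≡ 27.
  x = λ² - 2 - 42 = 729 - 44 ≡ 27; y = λ·(2 - 27) - 30 ≡ 0. → (27, 0)
5G: (27, 0) + (42, 29). λ = (29 - 0)/(42 - 27) ≡ 29/15 mod 47. 15⁻¹ ≡ 22 (mod 47) since 15·22 = 330 ≡ 1, so λ ≡ 27.
  x = λ² - 27 - 42 = 729 - 69 ≡ 2; y = λ·(27 - 2) - 0 ≡ 17. → (2, 17)
6G: (2, 17) + (42, 29). λ = (29 - 17)/(42 - 2) ≡ 12/40 mod 47. 40⁻¹ ≡ 20 (mod 47), so λ ≡ 5.
  x = λ² - 2 - 42 = 25 - 44 ≡ 28; y = λ·(2 - 28) - 17 ≡ 41. → (28, 41)
7G: (28, 41) + (42, 29). λ = (29 - 41)/(42 - 28) ≡ 35/14 mod 47. 14⁻¹ ≡ 37 (mod 47), so λ ≡ 26.
  x = λ² - 28 - 42 = 676 - 70 ≡ 42; y = λ·(28 - 42) - 41 ≡ 18. → (42, 18)
8G: (42, 18) + (42, 29): same x and y₁ ≡ -y₂, so the sum is O.
9G: O + (42, 29) = (42, 29) (identity).
10G: tangent at (42, 29): λ = (3·42² + 23)/(2·29) ≡ 4/11. 11⁻¹ ≡ 30 (mod 47), so λ ≡ 4·30 ≡ 26.
  x = λ² - 42 - 42 = 676 - 84 ≡ 28; y = λ·(42 - 28) - 29 ≡ 6. → (28, 6)

(28, 6)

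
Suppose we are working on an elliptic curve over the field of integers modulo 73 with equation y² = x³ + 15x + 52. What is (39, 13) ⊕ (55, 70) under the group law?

(39, 13) + (55, 70). λ = (70 - 13)/(55 - 39) ≡ 57/16 mod 73. 16⁻¹ ≡ 32 (mod 73), so λ ≡ 72.
  x = λ² - 39 - 55 = 5184 - 94 ≡ 53; y = λ·(39 - 53) - 13 ≡ 1. → (53, 1)

(53, 1)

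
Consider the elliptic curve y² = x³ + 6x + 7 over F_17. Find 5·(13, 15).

(13, 15)

Write G = (13, 15).
Repeated addition: build up to 5G.
2G: tangent at (13, 15): λ = (3·13² + 6)/(2·15) ≡ 3/13. 13⁻¹ ≡ 4 (mod 17) since 13·4 = 52 ≡ 1, so λ ≡ 3·4 ≡ 12.
  x = λ² - 13 - 13 = 144 - 26 ≡ 16; y = λ·(13 - 16) - 15 ≡ 0. → (16, 0)
3G: (16, 0) + (13, 15). λ = (15 - 0)/(13 - 16) ≡ 15/14 mod 17. 14⁻¹ ≡ 11 (mod 17), so λ ≡ 12.
  x = λ² - 16 - 13 = 144 - 29 ≡ 13; y = λ·(16 - 13) - 0 ≡ 2. → (13, 2)
4G: (13, 2) + (13, 15): same x and y₁ ≡ -y₂, so the sum is O.
5G: O + (13, 15) = (13, 15) (identity).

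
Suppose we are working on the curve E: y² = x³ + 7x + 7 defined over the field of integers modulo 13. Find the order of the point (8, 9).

2P: tangent at (8, 9): λ = (3·8² + 7)/(2·9) ≡ 4/5. 5⁻¹ ≡ 8 (mod 13) since 5·8 = 40 ≡ 1, so λ ≡ 4·8 ≡ 6.
  x = λ² - 8 - 8 = 36 - 16 ≡ 7; y = λ·(8 - 7) - 9 ≡ 10. → (7, 10)
3P: (7, 10) + (8, 9). λ = (9 - 10)/(8 - 7) ≡ 12/1 mod 13. 1⁻¹ ≡ 1 (mod 13) since 1·1 = 1 ≡ 1, so λ ≡ 12.
  x = λ² - 7 - 8 = 144 - 15 ≡ 12; y = λ·(7 - 12) - 10 ≡ 8. → (12, 8)
4P: (12, 8) + (8, 9). λ = (9 - 8)/(8 - 12) ≡ 1/9 mod 13. 9⁻¹ ≡ 3 (mod 13) since 9·3 = 27 ≡ 1, so λ ≡ 3.
  x = λ² - 12 - 8 = 9 - 20 ≡ 2; y = λ·(12 - 2) - 8 ≡ 9. → (2, 9)
5P: (2, 9) + (8, 9). λ = (9 - 9)/(8 - 2) ≡ 0/6 mod 13. 6⁻¹ ≡ 11 (mod 13) since 6·11 = 66 ≡ 1, so λ ≡ 0.
  x = λ² - 2 - 8 = 0 - 10 ≡ 3; y = λ·(2 - 3) - 9 ≡ 4. → (3, 4)
6P: (3, 4) + (8, 9). λ = (9 - 4)/(8 - 3) ≡ 5/5 mod 13. 5⁻¹ ≡ 8 (mod 13) since 5·8 = 40 ≡ 1, so λ ≡ 1.
  x = λ² - 3 - 8 = 1 - 11 ≡ 3; y = λ·(3 - 3) - 4 ≡ 9. → (3, 9)
7P: (3, 9) + (8, 9). λ = (9 - 9)/(8 - 3) ≡ 0/5 mod 13. 5⁻¹ ≡ 8 (mod 13), so λ ≡ 0.
  x = λ² - 3 - 8 = 0 - 11 ≡ 2; y = λ·(3 - 2) - 9 ≡ 4. → (2, 4)
8P: (2, 4) + (8, 9). λ = (9 - 4)/(8 - 2) ≡ 5/6 mod 13. 6⁻¹ ≡ 11 (mod 13) since 6·11 = 66 ≡ 1, so λ ≡ 3.
  x = λ² - 2 - 8 = 9 - 10 ≡ 12; y = λ·(2 - 12) - 4 ≡ 5. → (12, 5)
9P: (12, 5) + (8, 9). λ = (9 - 5)/(8 - 12) ≡ 4/9 mod 13. 9⁻¹ ≡ 3 (mod 13) since 9·3 = 27 ≡ 1, so λ ≡ 12.
  x = λ² - 12 - 8 = 144 - 20 ≡ 7; y = λ·(12 - 7) - 5 ≡ 3. → (7, 3)
10P: (7, 3) + (8, 9). λ = (9 - 3)/(8 - 7) ≡ 6/1 mod 13. 1⁻¹ ≡ 1 (mod 13) since 1·1 = 1 ≡ 1, so λ ≡ 6.
  x = λ² - 7 - 8 = 36 - 15 ≡ 8; y = λ·(7 - 8) - 3 ≡ 4. → (8, 4)
11P: (8, 4) + (8, 9): same x and y₁ ≡ -y₂, so the sum is ∞.
11P = ∞, so the order is 11.

11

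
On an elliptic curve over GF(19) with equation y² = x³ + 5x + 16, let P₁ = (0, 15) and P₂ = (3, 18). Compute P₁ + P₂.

(0, 15) + (3, 18). λ = (18 - 15)/(3 - 0) ≡ 3/3 mod 19. 3⁻¹ ≡ 13 (mod 19), so λ ≡ 1.
  x = λ² - 0 - 3 = 1 - 3 ≡ 17; y = λ·(0 - 17) - 15 ≡ 6. → (17, 6)

(17, 6)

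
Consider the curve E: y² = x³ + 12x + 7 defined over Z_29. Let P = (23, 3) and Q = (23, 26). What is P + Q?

The two points share x = 23 and their y-coordinates satisfy 3 + 26 ≡ 0 (mod 29), so they are inverses. Their sum is 𝒪.

O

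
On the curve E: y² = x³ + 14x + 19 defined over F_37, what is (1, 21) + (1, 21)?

(14, 31)

tangent at (1, 21): λ = (3·1² + 14)/(2·21) ≡ 17/5. 5⁻¹ ≡ 15 (mod 37) since 5·15 = 75 ≡ 1, so λ ≡ 17·15 ≡ 33.
  x = λ² - 1 - 1 = 1089 - 2 ≡ 14; y = λ·(1 - 14) - 21 ≡ 31. → (14, 31)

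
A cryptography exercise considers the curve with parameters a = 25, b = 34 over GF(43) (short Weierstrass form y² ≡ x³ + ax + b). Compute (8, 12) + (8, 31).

The two points share x = 8 and their y-coordinates satisfy 12 + 31 ≡ 0 (mod 43), so they are inverses. Their sum is the point at infinity.

O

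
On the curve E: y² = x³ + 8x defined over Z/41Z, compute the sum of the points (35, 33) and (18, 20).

(35, 33) + (18, 20). λ = (20 - 33)/(18 - 35) ≡ 28/24 mod 41. 24⁻¹ ≡ 12 (mod 41), so λ ≡ 8.
  x = λ² - 35 - 18 = 64 - 53 ≡ 11; y = λ·(35 - 11) - 33 ≡ 36. → (11, 36)

(11, 36)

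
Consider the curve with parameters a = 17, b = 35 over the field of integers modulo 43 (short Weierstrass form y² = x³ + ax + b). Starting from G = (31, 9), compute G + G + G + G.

(41, 6)

Double-and-add on 4 = (100)₂. Start with G = (31, 9) for the leading 1-bit.
double: tangent at (31, 9): λ = (3·31² + 17)/(2·9) ≡ 19/18. 18⁻¹ ≡ 12 (mod 43) since 18·12 = 216 ≡ 1, so λ ≡ 19·12 ≡ 13.
  x = λ² - 31 - 31 = 169 - 62 ≡ 21; y = λ·(31 - 21) - 9 ≡ 35. → (21, 35)
double: tangent at (21, 35): λ = (3·21² + 17)/(2·35) ≡ 7/27. 27⁻¹ ≡ 8 (mod 43) since 27·8 = 216 ≡ 1, so λ ≡ 7·8 ≡ 13.
  x = λ² - 21 - 21 = 169 - 42 ≡ 41; y = λ·(21 - 41) - 35 ≡ 6. → (41, 6)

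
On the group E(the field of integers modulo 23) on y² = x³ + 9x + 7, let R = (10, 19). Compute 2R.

tangent at (10, 19): λ = (3·10² + 9)/(2·19) ≡ 10/15. 15⁻¹ ≡ 20 (mod 23), so λ ≡ 10·20 ≡ 16.
  x = λ² - 10 - 10 = 256 - 20 ≡ 6; y = λ·(10 - 6) - 19 ≡ 22. → (6, 22)

(6, 22)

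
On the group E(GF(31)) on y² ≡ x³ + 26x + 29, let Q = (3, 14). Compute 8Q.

(3, 17)

Double-and-add on 8 = (1000)₂. Start with Q = (3, 14) for the leading 1-bit.
double: tangent at (3, 14): λ = (3·3² + 26)/(2·14) ≡ 22/28. 28⁻¹ ≡ 10 (mod 31) since 28·10 = 280 ≡ 1, so λ ≡ 22·10 ≡ 3.
  x = λ² - 3 - 3 = 9 - 6 ≡ 3; y = λ·(3 - 3) - 14 ≡ 17. → (3, 17)
double: tangent at (3, 17): λ = (3·3² + 26)/(2·17) ≡ 22/3. 3⁻¹ ≡ 21 (mod 31) since 3·21 = 63 ≡ 1, so λ ≡ 22·21 ≡ 28.
  x = λ² - 3 - 3 = 784 - 6 ≡ 3; y = λ·(3 - 3) - 17 ≡ 14. → (3, 14)
double: tangent at (3, 14): λ = (3·3² + 26)/(2·14) ≡ 22/28. 28⁻¹ ≡ 10 (mod 31), so λ ≡ 22·10 ≡ 3.
  x = λ² - 3 - 3 = 9 - 6 ≡ 3; y = λ·(3 - 3) - 14 ≡ 17. → (3, 17)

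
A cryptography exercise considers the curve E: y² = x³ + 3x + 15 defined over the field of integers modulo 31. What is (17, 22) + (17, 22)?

tangent at (17, 22): λ = (3·17² + 3)/(2·22) ≡ 2/13. 13⁻¹ ≡ 12 (mod 31), so λ ≡ 2·12 ≡ 24.
  x = λ² - 17 - 17 = 576 - 34 ≡ 15; y = λ·(17 - 15) - 22 ≡ 26. → (15, 26)

(15, 26)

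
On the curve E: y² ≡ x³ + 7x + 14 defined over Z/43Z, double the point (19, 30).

(40, 40)

tangent at (19, 30): λ = (3·19² + 7)/(2·30) ≡ 15/17. 17⁻¹ ≡ 38 (mod 43), so λ ≡ 15·38 ≡ 11.
  x = λ² - 19 - 19 = 121 - 38 ≡ 40; y = λ·(19 - 40) - 30 ≡ 40. → (40, 40)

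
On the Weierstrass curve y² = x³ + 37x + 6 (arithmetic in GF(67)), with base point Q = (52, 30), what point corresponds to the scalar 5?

Double-and-add on 5 = (101)₂. Start with Q = (52, 30) for the leading 1-bit.
double: tangent at (52, 30): λ = (3·52² + 37)/(2·30) ≡ 42/60. 60⁻¹ ≡ 19 (mod 67), so λ ≡ 42·19 ≡ 61.
  x = λ² - 52 - 52 = 3721 - 104 ≡ 66; y = λ·(52 - 66) - 30 ≡ 54. → (66, 54)
double: tangent at (66, 54): λ = (3·66² + 37)/(2·54) ≡ 40/41. 41⁻¹ ≡ 18 (mod 67), so λ ≡ 40·18 ≡ 50.
  x = λ² - 66 - 66 = 2500 - 132 ≡ 23; y = λ·(66 - 23) - 54 ≡ 19. → (23, 19)
add Q: (23, 19) + (52, 30). λ = (30 - 19)/(52 - 23) ≡ 11/29 mod 67. 29⁻¹ ≡ 37 (mod 67), so λ ≡ 5.
  x = λ² - 23 - 52 = 25 - 75 ≡ 17; y = λ·(23 - 17) - 19 ≡ 11. → (17, 11)

(17, 11)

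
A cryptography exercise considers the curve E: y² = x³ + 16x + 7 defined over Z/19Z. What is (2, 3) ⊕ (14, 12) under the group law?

(0, 8)

(2, 3) + (14, 12). λ = (12 - 3)/(14 - 2) ≡ 9/12 mod 19. 12⁻¹ ≡ 8 (mod 19) since 12·8 = 96 ≡ 1, so λ ≡ 15.
  x = λ² - 2 - 14 = 225 - 16 ≡ 0; y = λ·(2 - 0) - 3 ≡ 8. → (0, 8)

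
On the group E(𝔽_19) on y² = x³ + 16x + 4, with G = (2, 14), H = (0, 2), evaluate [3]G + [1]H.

(18, 14)

First 3G:
Repeated addition: build up to 3G.
2G: tangent at (2, 14): λ = (3·2² + 16)/(2·14) ≡ 9/9. 9⁻¹ ≡ 17 (mod 19) since 9·17 = 153 ≡ 1, so λ ≡ 9·17 ≡ 1.
  x = λ² - 2 - 2 = 1 - 4 ≡ 16; y = λ·(2 - 16) - 14 ≡ 10. → (16, 10)
3G: (16, 10) + (2, 14). λ = (14 - 10)/(2 - 16) ≡ 4/5 mod 19. 5⁻¹ ≡ 4 (mod 19), so λ ≡ 16.
  x = λ² - 16 - 2 = 256 - 18 ≡ 10; y = λ·(16 - 10) - 10 ≡ 10. → (10, 10)
3G = (10, 10).
Finally 3G + H:
(10, 10) + (0, 2). λ = (2 - 10)/(0 - 10) ≡ 11/9 mod 19. 9⁻¹ ≡ 17 (mod 19) since 9·17 = 153 ≡ 1, so λ ≡ 16.
  x = λ² - 10 - 0 = 256 - 10 ≡ 18; y = λ·(10 - 18) - 10 ≡ 14. → (18, 14)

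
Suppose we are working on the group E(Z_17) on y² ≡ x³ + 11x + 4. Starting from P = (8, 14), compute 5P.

(9, 4)

Repeated addition: build up to 5P.
2P: tangent at (8, 14): λ = (3·8² + 11)/(2·14) ≡ 16/11. 11⁻¹ ≡ 14 (mod 17) since 11·14 = 154 ≡ 1, so λ ≡ 16·14 ≡ 3.
  x = λ² - 8 - 8 = 9 - 16 ≡ 10; y = λ·(8 - 10) - 14 ≡ 14. → (10, 14)
3P: (10, 14) + (8, 14). λ = (14 - 14)/(8 - 10) ≡ 0/15 mod 17. 15⁻¹ ≡ 8 (mod 17), so λ ≡ 0.
  x = λ² - 10 - 8 = 0 - 18 ≡ 16; y = λ·(10 - 16) - 14 ≡ 3. → (16, 3)
4P: (16, 3) + (8, 14). λ = (14 - 3)/(8 - 16) ≡ 11/9 mod 17. 9⁻¹ ≡ 2 (mod 17), so λ ≡ 5.
  x = λ² - 16 - 8 = 25 - 24 ≡ 1; y = λ·(16 - 1) - 3 ≡ 4. → (1, 4)
5P: (1, 4) + (8, 14). λ = (14 - 4)/(8 - 1) ≡ 10/7 mod 17. 7⁻¹ ≡ 5 (mod 17) since 7·5 = 35 ≡ 1, so λ ≡ 16.
  x = λ² - 1 - 8 = 256 - 9 ≡ 9; y = λ·(1 - 9) - 4 ≡ 4. → (9, 4)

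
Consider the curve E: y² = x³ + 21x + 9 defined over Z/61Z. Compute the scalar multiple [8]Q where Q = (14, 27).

Repeated addition: build up to 8Q.
2Q: tangent at (14, 27): λ = (3·14² + 21)/(2·27) ≡ 60/54. 54⁻¹ ≡ 26 (mod 61) since 54·26 = 1404 ≡ 1, so λ ≡ 60·26 ≡ 35.
  x = λ² - 14 - 14 = 1225 - 28 ≡ 38; y = λ·(14 - 38) - 27 ≡ 48. → (38, 48)
3Q: (38, 48) + (14, 27). λ = (27 - 48)/(14 - 38) ≡ 40/37 mod 61. 37⁻¹ ≡ 33 (mod 61), so λ ≡ 39.
  x = λ² - 38 - 14 = 1521 - 52 ≡ 5; y = λ·(38 - 5) - 48 ≡ 19. → (5, 19)
4Q: (5, 19) + (14, 27). λ = (27 - 19)/(14 - 5) ≡ 8/9 mod 61. 9⁻¹ ≡ 34 (mod 61), so λ ≡ 28.
  x = λ² - 5 - 14 = 784 - 19 ≡ 33; y = λ·(5 - 33) - 19 ≡ 51. → (33, 51)
5Q: (33, 51) + (14, 27). λ = (27 - 51)/(14 - 33) ≡ 37/42 mod 61. 42⁻¹ ≡ 16 (mod 61), so λ ≡ 43.
  x = λ² - 33 - 14 = 1849 - 47 ≡ 33; y = λ·(33 - 33) - 51 ≡ 10. → (33, 10)
6Q: (33, 10) + (14, 27). λ = (27 - 10)/(14 - 33) ≡ 17/42 mod 61. 42⁻¹ ≡ 16 (mod 61), so λ ≡ 28.
  x = λ² - 33 - 14 = 784 - 47 ≡ 5; y = λ·(33 - 5) - 10 ≡ 42. → (5, 42)
7Q: (5, 42) + (14, 27). λ = (27 - 42)/(14 - 5) ≡ 46/9 mod 61. 9⁻¹ ≡ 34 (mod 61), so λ ≡ 39.
  x = λ² - 5 - 14 = 1521 - 19 ≡ 38; y = λ·(5 - 38) - 42 ≡ 13. → (38, 13)
8Q: (38, 13) + (14, 27). λ = (27 - 13)/(14 - 38) ≡ 14/37 mod 61. 37⁻¹ ≡ 33 (mod 61), so λ ≡ 35.
  x = λ² - 38 - 14 = 1225 - 52 ≡ 14; y = λ·(38 - 14) - 13 ≡ 34. → (14, 34)

(14, 34)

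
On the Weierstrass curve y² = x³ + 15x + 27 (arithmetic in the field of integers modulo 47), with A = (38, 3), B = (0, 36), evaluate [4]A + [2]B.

(20, 33)

First 4A:
Repeated addition: build up to 4A.
2A: tangent at (38, 3): λ = (3·38² + 15)/(2·3) ≡ 23/6. 6⁻¹ ≡ 8 (mod 47) since 6·8 = 48 ≡ 1, so λ ≡ 23·8 ≡ 43.
  x = λ² - 38 - 38 = 1849 - 76 ≡ 34; y = λ·(38 - 34) - 3 ≡ 28. → (34, 28)
3A: (34, 28) + (38, 3). λ = (3 - 28)/(38 - 34) ≡ 22/4 mod 47. 4⁻¹ ≡ 12 (mod 47), so λ ≡ 29.
  x = λ² - 34 - 38 = 841 - 72 ≡ 17; y = λ·(34 - 17) - 28 ≡ 42. → (17, 42)
4A: (17, 42) + (38, 3). λ = (3 - 42)/(38 - 17) ≡ 8/21 mod 47. 21⁻¹ ≡ 9 (mod 47), so λ ≡ 25.
  x = λ² - 17 - 38 = 625 - 55 ≡ 6; y = λ·(17 - 6) - 42 ≡ 45. → (6, 45)
4A = (6, 45).
Next 2B:
Repeated addition: build up to 2B.
2B: tangent at (0, 36): λ = (3·0² + 15)/(2·36) ≡ 15/25. 25⁻¹ ≡ 32 (mod 47), so λ ≡ 15·32 ≡ 10.
  x = λ² - 0 - 0 = 100 - 0 ≡ 6; y = λ·(0 - 6) - 36 ≡ 45. → (6, 45)
2B = (6, 45).
Finally 4A + 2B:
tangent at (6, 45): λ = (3·6² + 15)/(2·45) ≡ 29/43. 43⁻¹ ≡ 35 (mod 47) since 43·35 = 1505 ≡ 1, so λ ≡ 29·35 ≡ 28.
  x = λ² - 6 - 6 = 784 - 12 ≡ 20; y = λ·(6 - 20) - 45 ≡ 33. → (20, 33)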